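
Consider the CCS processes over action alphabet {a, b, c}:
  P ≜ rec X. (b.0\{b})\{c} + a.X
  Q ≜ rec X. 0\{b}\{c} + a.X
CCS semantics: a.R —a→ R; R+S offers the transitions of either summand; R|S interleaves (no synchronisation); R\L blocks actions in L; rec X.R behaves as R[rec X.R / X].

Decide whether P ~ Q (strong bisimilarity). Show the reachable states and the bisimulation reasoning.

P ≁ Q

LTS(P): 2 reachable states
  p0 = rec X. (b.0\{b})\{c} + a.X ⊢ =a=> p0, =b=> p1
  p1 = 0\{b}\{c} ⊢ (no moves)
LTS(Q): 1 reachable states
  q0 = rec X. 0\{b}\{c} + a.X ⊢ =a=> q0
Bisimilarity quotient blocks:
  B0 = {p0}
  B1 = {p1}
  B2 = {q0}
p0 ∈ B0, q0 ∈ B2 → different blocks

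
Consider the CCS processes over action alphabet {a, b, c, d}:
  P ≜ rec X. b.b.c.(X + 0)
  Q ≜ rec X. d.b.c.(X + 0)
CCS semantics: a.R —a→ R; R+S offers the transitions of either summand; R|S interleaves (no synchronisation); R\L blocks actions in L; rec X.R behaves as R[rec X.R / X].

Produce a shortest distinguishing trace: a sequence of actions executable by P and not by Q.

P's transition system — 4 states:
  u0 = rec X. b.b.c.(X + 0) → —b→ u1
  u1 = b.c.((rec X. b.b.c.(X + 0)) + 0) → —b→ u2
  u2 = c.((rec X. b.b.c.(X + 0)) + 0) → —c→ u3
  u3 = (rec X. b.b.c.(X + 0)) + 0 → —b→ u1
Q's transition system — 4 states:
  v0 = rec X. d.b.c.(X + 0) → —d→ v1
  v1 = b.c.((rec X. d.b.c.(X + 0)) + 0) → —b→ v2
  v2 = c.((rec X. d.b.c.(X + 0)) + 0) → —c→ v3
  v3 = (rec X. d.b.c.(X + 0)) + 0 → —d→ v1
Run σ = ⟨b⟩ on P: start {u0}
  step 1 (b): {u1}
  ✓ P
Run σ = ⟨b⟩ on Q: start {v0}
  step 1 (b): ∅ (Q stuck)

b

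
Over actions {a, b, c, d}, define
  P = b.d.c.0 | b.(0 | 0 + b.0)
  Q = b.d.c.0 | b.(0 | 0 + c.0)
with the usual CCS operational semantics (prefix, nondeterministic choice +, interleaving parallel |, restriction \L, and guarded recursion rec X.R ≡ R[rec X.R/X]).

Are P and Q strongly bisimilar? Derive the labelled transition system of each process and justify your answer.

Reachable graph of P (12 states):
  p0 = b.d.c.0 | b.(0 | 0 + b.0) has moves -b-> p1, -b-> p2
  p1 = b.d.c.0 | (0 | 0 + b.0) has moves -b-> p3, -b-> p4
  p2 = d.c.0 | b.(0 | 0 + b.0) has moves -b-> p4, -d-> p5
  p3 = b.d.c.0 | 0 has moves -b-> p6
  p4 = d.c.0 | (0 | 0 + b.0) has moves -b-> p6, -d-> p7
  p5 = c.0 | b.(0 | 0 + b.0) has moves -b-> p7, -c-> p8
  p6 = d.c.0 | 0 has moves -d-> p9
  p7 = c.0 | (0 | 0 + b.0) has moves -b-> p9, -c-> p10
  p8 = 0 | b.(0 | 0 + b.0) has moves -b-> p10
  p9 = c.0 | 0 has moves -c-> p11
  p10 = 0 | (0 | 0 + b.0) has moves -b-> p11
  p11 = 0 | 0 has moves ∅
Reachable graph of Q (12 states):
  q0 = b.d.c.0 | b.(0 | 0 + c.0) has moves -b-> q1, -b-> q2
  q1 = b.d.c.0 | (0 | 0 + c.0) has moves -b-> q3, -c-> q4
  q2 = d.c.0 | b.(0 | 0 + c.0) has moves -b-> q3, -d-> q5
  q3 = d.c.0 | (0 | 0 + c.0) has moves -c-> q6, -d-> q7
  q4 = b.d.c.0 | 0 has moves -b-> q6
  q5 = c.0 | b.(0 | 0 + c.0) has moves -b-> q7, -c-> q8
  q6 = d.c.0 | 0 has moves -d-> q9
  q7 = c.0 | (0 | 0 + c.0) has moves -c-> q10, -c-> q9
  q8 = 0 | b.(0 | 0 + c.0) has moves -b-> q10
  q9 = c.0 | 0 has moves -c-> q11
  q10 = 0 | (0 | 0 + c.0) has moves -c-> q11
  q11 = 0 | 0 has moves ∅
Coarsest stable partition (strong bisimilarity classes):
  B0 = {p0}
  B1 = {p2}
  B2 = {p4}
  B3 = {p7}
  B4 = {p10}
  B5 = {p11, q11}
  B6 = {p9, q10, q9}
  B7 = {p6, q6}
  B8 = {p5}
  B9 = {p8}
  B10 = {p1}
  B11 = {p3, q4}
  B12 = {q0}
  B13 = {q1}
  B14 = {q3}
  B15 = {q7}
  B16 = {q2}
  B17 = {q5}
  B18 = {q8}
p0 ∈ B0, q0 ∈ B12 → different blocks

NO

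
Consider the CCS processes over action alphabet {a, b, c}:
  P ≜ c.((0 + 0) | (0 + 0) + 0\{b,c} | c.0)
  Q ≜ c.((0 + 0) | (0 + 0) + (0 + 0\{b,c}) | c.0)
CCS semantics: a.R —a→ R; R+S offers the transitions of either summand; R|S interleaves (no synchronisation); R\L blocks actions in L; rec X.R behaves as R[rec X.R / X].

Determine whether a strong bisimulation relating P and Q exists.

bisimilar

LTS(P): 3 reachable states
  p0 = c.((0 + 0) | (0 + 0) + 0\{b,c} | c.0) :: ··c··> p1
  p1 = (0 + 0) | (0 + 0) + 0\{b,c} | c.0 :: ··c··> p2
  p2 = 0\{b,c} | 0 :: ·
LTS(Q): 3 reachable states
  q0 = c.((0 + 0) | (0 + 0) + (0 + 0\{b,c}) | c.0) :: ··c··> q1
  q1 = (0 + 0) | (0 + 0) + (0 + 0\{b,c}) | c.0 :: ··c··> q2
  q2 = (0 + 0\{b,c}) | 0 :: ·
Bisimilarity quotient blocks:
  B0 = {p0, q0}
  B1 = {p1, q1}
  B2 = {p2, q2}
p0 ∈ B0, q0 ∈ B0 → same block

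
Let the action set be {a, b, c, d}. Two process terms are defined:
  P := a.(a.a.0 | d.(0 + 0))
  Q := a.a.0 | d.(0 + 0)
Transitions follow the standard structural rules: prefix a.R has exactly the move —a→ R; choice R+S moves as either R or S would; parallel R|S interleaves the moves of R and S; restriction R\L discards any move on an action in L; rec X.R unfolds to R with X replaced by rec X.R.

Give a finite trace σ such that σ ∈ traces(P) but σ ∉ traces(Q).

aaa

Reachable graph of P (7 states):
  p0 = a.(a.a.0 | d.(0 + 0)) → --a--▸ p1
  p1 = a.a.0 | d.(0 + 0) → --a--▸ p2, --d--▸ p3
  p2 = a.0 | d.(0 + 0) → --a--▸ p4, --d--▸ p5
  p3 = a.a.0 | (0 + 0) → --a--▸ p5
  p4 = 0 | d.(0 + 0) → --d--▸ p6
  p5 = a.0 | (0 + 0) → --a--▸ p6
  p6 = 0 | (0 + 0) → (no moves)
Reachable graph of Q (6 states):
  q0 = a.a.0 | d.(0 + 0) → --a--▸ q1, --d--▸ q2
  q1 = a.0 | d.(0 + 0) → --a--▸ q3, --d--▸ q4
  q2 = a.a.0 | (0 + 0) → --a--▸ q4
  q3 = 0 | d.(0 + 0) → --d--▸ q5
  q4 = a.0 | (0 + 0) → --a--▸ q5
  q5 = 0 | (0 + 0) → (no moves)
Executing aaa from P (initial set {p0}):
  after a @ step 1: {p1}
  after a @ step 2: {p2}
  after a @ step 3: {p4}
  — P admits the full trace.
Executing aaa from Q (initial set {q0}):
  after a @ step 1: {q1}
  after a @ step 2: {q3}
  after a @ step 3: ∅ (Q stuck)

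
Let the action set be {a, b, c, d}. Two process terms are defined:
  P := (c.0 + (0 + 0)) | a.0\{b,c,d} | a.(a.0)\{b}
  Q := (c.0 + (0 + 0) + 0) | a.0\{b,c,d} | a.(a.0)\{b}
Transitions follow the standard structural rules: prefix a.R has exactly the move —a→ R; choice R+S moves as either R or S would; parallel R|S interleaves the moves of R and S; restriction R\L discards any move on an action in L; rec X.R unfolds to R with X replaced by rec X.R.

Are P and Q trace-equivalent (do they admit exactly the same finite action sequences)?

LTS(P): 12 reachable states
  s0 = (c.0 + (0 + 0)) | a.0\{b,c,d} | a.(a.0)\{b} ⊢ =a=> s1, =a=> s2, =c=> s3
  s1 = (c.0 + (0 + 0)) | 0\{b,c,d} | a.(a.0)\{b} ⊢ =a=> s4, =c=> s5
  s2 = (c.0 + (0 + 0)) | a.0\{b,c,d} | (a.0)\{b} ⊢ =a=> s4, =a=> s6, =c=> s7
  s3 = 0 | a.0\{b,c,d} | a.(a.0)\{b} ⊢ =a=> s5, =a=> s7
  s4 = (c.0 + (0 + 0)) | 0\{b,c,d} | (a.0)\{b} ⊢ =a=> s8, =c=> s9
  s5 = 0 | 0\{b,c,d} | a.(a.0)\{b} ⊢ =a=> s9
  s6 = (c.0 + (0 + 0)) | a.0\{b,c,d} | 0\{b} ⊢ =a=> s8, =c=> s10
  s7 = 0 | a.0\{b,c,d} | (a.0)\{b} ⊢ =a=> s10, =a=> s9
  s8 = (c.0 + (0 + 0)) | 0\{b,c,d} | 0\{b} ⊢ =c=> s11
  s9 = 0 | 0\{b,c,d} | (a.0)\{b} ⊢ =a=> s11
  s10 = 0 | a.0\{b,c,d} | 0\{b} ⊢ =a=> s11
  s11 = 0 | 0\{b,c,d} | 0\{b} ⊢ deadlocked
LTS(Q): 12 reachable states
  t0 = (c.0 + (0 + 0) + 0) | a.0\{b,c,d} | a.(a.0)\{b} ⊢ =a=> t1, =a=> t2, =c=> t3
  t1 = (c.0 + (0 + 0) + 0) | 0\{b,c,d} | a.(a.0)\{b} ⊢ =a=> t4, =c=> t5
  t2 = (c.0 + (0 + 0) + 0) | a.0\{b,c,d} | (a.0)\{b} ⊢ =a=> t4, =a=> t6, =c=> t7
  t3 = 0 | a.0\{b,c,d} | a.(a.0)\{b} ⊢ =a=> t5, =a=> t7
  t4 = (c.0 + (0 + 0) + 0) | 0\{b,c,d} | (a.0)\{b} ⊢ =a=> t8, =c=> t9
  t5 = 0 | 0\{b,c,d} | a.(a.0)\{b} ⊢ =a=> t9
  t6 = (c.0 + (0 + 0) + 0) | a.0\{b,c,d} | 0\{b} ⊢ =a=> t8, =c=> t10
  t7 = 0 | a.0\{b,c,d} | (a.0)\{b} ⊢ =a=> t10, =a=> t9
  t8 = (c.0 + (0 + 0) + 0) | 0\{b,c,d} | 0\{b} ⊢ =c=> t11
  t9 = 0 | 0\{b,c,d} | (a.0)\{b} ⊢ =a=> t11
  t10 = 0 | a.0\{b,c,d} | 0\{b} ⊢ =a=> t11
  t11 = 0 | 0\{b,c,d} | 0\{b} ⊢ deadlocked
Partition-refinement fixed point:
  B0 = {s0, t0}
  B1 = {s1, s2, t1, t2}
  B2 = {s5, s7, t5, t7}
  B3 = {s10, s9, t10, t9}
  B4 = {s11, t11}
  B5 = {s4, s6, t4, t6}
  B6 = {s8, t8}
  B7 = {s3, t3}
s0 ∈ B0, t0 ∈ B0 → same block
Bisimilar ⇒ trace-equivalent.

YES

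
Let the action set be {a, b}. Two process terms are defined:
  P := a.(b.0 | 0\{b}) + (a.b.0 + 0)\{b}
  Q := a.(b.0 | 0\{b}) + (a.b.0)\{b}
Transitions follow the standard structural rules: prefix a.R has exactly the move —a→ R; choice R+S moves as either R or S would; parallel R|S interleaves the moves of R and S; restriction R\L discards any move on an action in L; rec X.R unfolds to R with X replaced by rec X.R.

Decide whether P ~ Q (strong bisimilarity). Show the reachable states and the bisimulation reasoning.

bisimilar

LTS(P): 4 reachable states
  p0 = a.(b.0 | 0\{b}) + (a.b.0 + 0)\{b} ⊢ ··a··> p1, ··a··> p2
  p1 = (b.0)\{b} ⊢ (no moves)
  p2 = b.0 | 0\{b} ⊢ ··b··> p3
  p3 = 0 | 0\{b} ⊢ (no moves)
LTS(Q): 4 reachable states
  q0 = a.(b.0 | 0\{b}) + (a.b.0)\{b} ⊢ ··a··> q1, ··a··> q2
  q1 = (b.0)\{b} ⊢ (no moves)
  q2 = b.0 | 0\{b} ⊢ ··b··> q3
  q3 = 0 | 0\{b} ⊢ (no moves)
Partition-refinement fixed point:
  B0 = {p0, q0}
  B1 = {p1, p3, q1, q3}
  B2 = {p2, q2}
p0 ∈ B0, q0 ∈ B0 → same block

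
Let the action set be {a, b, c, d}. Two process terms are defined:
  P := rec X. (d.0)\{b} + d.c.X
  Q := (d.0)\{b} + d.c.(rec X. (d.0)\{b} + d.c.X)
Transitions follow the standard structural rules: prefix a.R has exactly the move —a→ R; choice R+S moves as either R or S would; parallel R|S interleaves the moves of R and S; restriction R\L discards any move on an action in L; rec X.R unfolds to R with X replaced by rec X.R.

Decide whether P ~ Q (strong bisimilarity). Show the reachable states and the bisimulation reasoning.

LTS(P): 3 reachable states
  u0 = rec X. (d.0)\{b} + d.c.X :: --d--▸ u1, --d--▸ u2
  u1 = 0\{b} :: stopped
  u2 = c.(rec X. (d.0)\{b} + d.c.X) :: --c--▸ u0
LTS(Q): 4 reachable states
  v0 = (d.0)\{b} + d.c.(rec X. (d.0)\{b} + d.c.X) :: --d--▸ v1, --d--▸ v2
  v1 = 0\{b} :: stopped
  v2 = c.(rec X. (d.0)\{b} + d.c.X) :: --c--▸ v3
  v3 = rec X. (d.0)\{b} + d.c.X :: --d--▸ v1, --d--▸ v2
Bisimilarity quotient blocks:
  B0 = {u0, v0, v3}
  B1 = {u2, v2}
  B2 = {u1, v1}
u0 ∈ B0, v0 ∈ B0 → same block

YES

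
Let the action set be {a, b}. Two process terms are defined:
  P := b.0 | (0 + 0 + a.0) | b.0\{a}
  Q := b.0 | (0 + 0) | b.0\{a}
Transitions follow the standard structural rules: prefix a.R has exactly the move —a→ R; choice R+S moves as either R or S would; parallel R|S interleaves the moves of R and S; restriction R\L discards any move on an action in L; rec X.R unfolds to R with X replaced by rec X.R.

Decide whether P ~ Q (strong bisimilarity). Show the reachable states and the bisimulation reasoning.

P's transition system — 8 states:
  u0 = b.0 | (0 + 0 + a.0) | b.0\{a} | —a→ u1, —b→ u2, —b→ u3
  u1 = b.0 | 0 | b.0\{a} | —b→ u4, —b→ u5
  u2 = 0 | (0 + 0 + a.0) | b.0\{a} | —a→ u4, —b→ u6
  u3 = b.0 | (0 + 0 + a.0) | 0\{a} | —a→ u5, —b→ u6
  u4 = 0 | 0 | b.0\{a} | —b→ u7
  u5 = b.0 | 0 | 0\{a} | —b→ u7
  u6 = 0 | (0 + 0 + a.0) | 0\{a} | —a→ u7
  u7 = 0 | 0 | 0\{a} | ∅
Q's transition system — 4 states:
  v0 = b.0 | (0 + 0) | b.0\{a} | —b→ v1, —b→ v2
  v1 = 0 | (0 + 0) | b.0\{a} | —b→ v3
  v2 = b.0 | (0 + 0) | 0\{a} | —b→ v3
  v3 = 0 | (0 + 0) | 0\{a} | ∅
Partition-refinement fixed point:
  B0 = {u0}
  B1 = {u2, u3}
  B2 = {u6}
  B3 = {u7, v3}
  B4 = {u4, u5, v1, v2}
  B5 = {u1, v0}
u0 ∈ B0, v0 ∈ B5 → different blocks

not bisimilar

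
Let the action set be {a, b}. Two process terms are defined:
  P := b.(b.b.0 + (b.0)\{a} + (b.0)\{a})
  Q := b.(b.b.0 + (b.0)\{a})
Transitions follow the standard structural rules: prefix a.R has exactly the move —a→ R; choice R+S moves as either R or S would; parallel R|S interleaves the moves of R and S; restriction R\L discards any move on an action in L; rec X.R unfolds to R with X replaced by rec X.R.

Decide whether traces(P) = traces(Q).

Reachable graph of P (5 states):
  p0 = b.(b.b.0 + (b.0)\{a} + (b.0)\{a}) has moves --b--▸ p1
  p1 = b.b.0 + (b.0)\{a} + (b.0)\{a} has moves --b--▸ p2, --b--▸ p3
  p2 = 0\{a} has moves deadlocked
  p3 = b.0 has moves --b--▸ p4
  p4 = 0 has moves deadlocked
Reachable graph of Q (5 states):
  q0 = b.(b.b.0 + (b.0)\{a}) has moves --b--▸ q1
  q1 = b.b.0 + (b.0)\{a} has moves --b--▸ q2, --b--▸ q3
  q2 = 0\{a} has moves deadlocked
  q3 = b.0 has moves --b--▸ q4
  q4 = 0 has moves deadlocked
Partition-refinement fixed point:
  B0 = {p0, q0}
  B1 = {p1, q1}
  B2 = {p2, p4, q2, q4}
  B3 = {p3, q3}
p0 ∈ B0, q0 ∈ B0 → same block
Bisimilar ⇒ trace-equivalent.

trace-equivalent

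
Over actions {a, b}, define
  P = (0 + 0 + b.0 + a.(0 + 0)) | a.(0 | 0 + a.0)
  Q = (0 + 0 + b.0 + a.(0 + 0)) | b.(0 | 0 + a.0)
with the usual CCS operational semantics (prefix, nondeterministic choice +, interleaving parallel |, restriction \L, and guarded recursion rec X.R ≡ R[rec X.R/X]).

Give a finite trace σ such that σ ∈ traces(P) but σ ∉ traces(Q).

aa

Reachable graph of P (9 states):
  p0 = (0 + 0 + b.0 + a.(0 + 0)) | a.(0 | 0 + a.0) has moves -a-> p1, -a-> p2, -b-> p3
  p1 = (0 + 0 + b.0 + a.(0 + 0)) | (0 | 0 + a.0) has moves -a-> p4, -a-> p5, -b-> p6
  p2 = (0 + 0) | a.(0 | 0 + a.0) has moves -a-> p5
  p3 = 0 | a.(0 | 0 + a.0) has moves -a-> p6
  p4 = (0 + 0 + b.0 + a.(0 + 0)) | 0 has moves -a-> p7, -b-> p8
  p5 = (0 + 0) | (0 | 0 + a.0) has moves -a-> p7
  p6 = 0 | (0 | 0 + a.0) has moves -a-> p8
  p7 = (0 + 0) | 0 has moves ∅
  p8 = 0 | 0 has moves ∅
Reachable graph of Q (9 states):
  q0 = (0 + 0 + b.0 + a.(0 + 0)) | b.(0 | 0 + a.0) has moves -a-> q1, -b-> q2, -b-> q3
  q1 = (0 + 0) | b.(0 | 0 + a.0) has moves -b-> q4
  q2 = (0 + 0 + b.0 + a.(0 + 0)) | (0 | 0 + a.0) has moves -a-> q4, -a-> q5, -b-> q6
  q3 = 0 | b.(0 | 0 + a.0) has moves -b-> q6
  q4 = (0 + 0) | (0 | 0 + a.0) has moves -a-> q7
  q5 = (0 + 0 + b.0 + a.(0 + 0)) | 0 has moves -a-> q7, -b-> q8
  q6 = 0 | (0 | 0 + a.0) has moves -a-> q8
  q7 = (0 + 0) | 0 has moves ∅
  q8 = 0 | 0 has moves ∅
Run σ = ⟨aa⟩ on P: start {p0}
  [1] a ⇒ {p1, p2}
  [2] a ⇒ {p4, p5}
  ✓ P
Run σ = ⟨aa⟩ on Q: start {q0}
  [1] a ⇒ {q1}
  [2] a ⇒ no successor for Q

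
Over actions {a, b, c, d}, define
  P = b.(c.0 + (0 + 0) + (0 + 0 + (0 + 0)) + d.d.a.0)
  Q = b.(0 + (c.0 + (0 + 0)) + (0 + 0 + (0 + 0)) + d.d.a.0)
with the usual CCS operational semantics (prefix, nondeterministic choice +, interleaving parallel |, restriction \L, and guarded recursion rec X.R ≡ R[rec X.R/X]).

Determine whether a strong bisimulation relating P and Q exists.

bisimilar

LTS(P): 5 reachable states
  m0 = b.(c.0 + (0 + 0) + (0 + 0 + (0 + 0)) + d.d.a.0) | =b=> m1
  m1 = c.0 + (0 + 0) + (0 + 0 + (0 + 0)) + d.d.a.0 | =c=> m2, =d=> m3
  m2 = 0 | stopped
  m3 = d.a.0 | =d=> m4
  m4 = a.0 | =a=> m2
LTS(Q): 5 reachable states
  n0 = b.(0 + (c.0 + (0 + 0)) + (0 + 0 + (0 + 0)) + d.d.a.0) | =b=> n1
  n1 = 0 + (c.0 + (0 + 0)) + (0 + 0 + (0 + 0)) + d.d.a.0 | =c=> n2, =d=> n3
  n2 = 0 | stopped
  n3 = d.a.0 | =d=> n4
  n4 = a.0 | =a=> n2
Bisimilarity quotient blocks:
  B0 = {m0, n0}
  B1 = {m1, n1}
  B2 = {m3, n3}
  B3 = {m4, n4}
  B4 = {m2, n2}
m0 ∈ B0, n0 ∈ B0 → same block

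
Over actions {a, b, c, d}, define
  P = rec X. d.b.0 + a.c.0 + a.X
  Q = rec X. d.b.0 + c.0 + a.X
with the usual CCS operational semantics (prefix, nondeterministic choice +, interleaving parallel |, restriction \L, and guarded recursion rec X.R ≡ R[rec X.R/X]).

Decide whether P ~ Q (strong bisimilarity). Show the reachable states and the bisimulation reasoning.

not bisimilar

P's transition system — 4 states:
  u0 = rec X. d.b.0 + a.c.0 + a.X ⊢ =a=> u0, =a=> u1, =d=> u2
  u1 = c.0 ⊢ =c=> u3
  u2 = b.0 ⊢ =b=> u3
  u3 = 0 ⊢ (no moves)
Q's transition system — 3 states:
  v0 = rec X. d.b.0 + c.0 + a.X ⊢ =a=> v0, =c=> v1, =d=> v2
  v1 = 0 ⊢ (no moves)
  v2 = b.0 ⊢ =b=> v1
Bisimilarity quotient blocks:
  B0 = {u0}
  B1 = {u2, v2}
  B2 = {u3, v1}
  B3 = {u1}
  B4 = {v0}
u0 ∈ B0, v0 ∈ B4 → different blocks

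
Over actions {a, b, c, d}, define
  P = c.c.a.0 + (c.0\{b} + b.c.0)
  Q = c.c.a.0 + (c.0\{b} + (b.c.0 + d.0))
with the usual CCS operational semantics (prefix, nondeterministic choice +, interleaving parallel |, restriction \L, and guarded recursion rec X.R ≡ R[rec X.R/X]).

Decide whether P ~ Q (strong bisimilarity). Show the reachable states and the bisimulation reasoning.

P's transition system — 6 states:
  m0 = c.c.a.0 + (c.0\{b} + b.c.0) has moves —b→ m1, —c→ m2, —c→ m3
  m1 = c.0 has moves —c→ m4
  m2 = 0\{b} has moves stopped
  m3 = c.a.0 has moves —c→ m5
  m4 = 0 has moves stopped
  m5 = a.0 has moves —a→ m4
Q's transition system — 6 states:
  n0 = c.c.a.0 + (c.0\{b} + (b.c.0 + d.0)) has moves —b→ n1, —c→ n2, —c→ n3, —d→ n4
  n1 = c.0 has moves —c→ n4
  n2 = 0\{b} has moves stopped
  n3 = c.a.0 has moves —c→ n5
  n4 = 0 has moves stopped
  n5 = a.0 has moves —a→ n4
Partition-refinement fixed point:
  B0 = {m0}
  B1 = {m3, n3}
  B2 = {m5, n5}
  B3 = {m2, m4, n2, n4}
  B4 = {m1, n1}
  B5 = {n0}
m0 ∈ B0, n0 ∈ B5 → different blocks

NO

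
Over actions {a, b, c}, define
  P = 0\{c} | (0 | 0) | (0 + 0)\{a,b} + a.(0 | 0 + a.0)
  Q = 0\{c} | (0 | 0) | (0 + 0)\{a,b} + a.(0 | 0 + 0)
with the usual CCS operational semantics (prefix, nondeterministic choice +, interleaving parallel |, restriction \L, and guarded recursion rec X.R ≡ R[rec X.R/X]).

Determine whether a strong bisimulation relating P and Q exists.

P's transition system — 3 states:
  u0 = 0\{c} | (0 | 0) | (0 + 0)\{a,b} + a.(0 | 0 + a.0) | ··a··> u1
  u1 = 0 | 0 + a.0 | ··a··> u2
  u2 = 0 | stopped
Q's transition system — 2 states:
  v0 = 0\{c} | (0 | 0) | (0 + 0)\{a,b} + a.(0 | 0 + 0) | ··a··> v1
  v1 = 0 | 0 + 0 | stopped
Partition-refinement fixed point:
  B0 = {u0}
  B1 = {u1, v0}
  B2 = {u2, v1}
u0 ∈ B0, v0 ∈ B1 → different blocks

not bisimilar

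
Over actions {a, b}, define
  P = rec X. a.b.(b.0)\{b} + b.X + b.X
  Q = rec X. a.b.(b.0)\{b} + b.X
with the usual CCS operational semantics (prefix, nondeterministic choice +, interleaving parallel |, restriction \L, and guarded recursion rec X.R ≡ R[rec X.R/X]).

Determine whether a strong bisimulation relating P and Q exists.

LTS(P): 3 reachable states
  u0 = rec X. a.b.(b.0)\{b} + b.X + b.X | -a-> u1, -b-> u0
  u1 = b.(b.0)\{b} | -b-> u2
  u2 = (b.0)\{b} | ·
LTS(Q): 3 reachable states
  v0 = rec X. a.b.(b.0)\{b} + b.X | -a-> v1, -b-> v0
  v1 = b.(b.0)\{b} | -b-> v2
  v2 = (b.0)\{b} | ·
Bisimilarity quotient blocks:
  B0 = {u0, v0}
  B1 = {u1, v1}
  B2 = {u2, v2}
u0 ∈ B0, v0 ∈ B0 → same block

bisimilar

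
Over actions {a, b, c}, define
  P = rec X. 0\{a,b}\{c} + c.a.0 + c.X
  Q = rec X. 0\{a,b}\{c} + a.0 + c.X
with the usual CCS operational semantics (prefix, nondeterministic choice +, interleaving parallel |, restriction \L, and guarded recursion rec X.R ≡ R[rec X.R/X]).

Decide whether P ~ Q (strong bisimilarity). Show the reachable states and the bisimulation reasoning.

Reachable graph of P (3 states):
  p0 = rec X. 0\{a,b}\{c} + c.a.0 + c.X :: --c--▸ p0, --c--▸ p1
  p1 = a.0 :: --a--▸ p2
  p2 = 0 :: deadlocked
Reachable graph of Q (2 states):
  q0 = rec X. 0\{a,b}\{c} + a.0 + c.X :: --a--▸ q1, --c--▸ q0
  q1 = 0 :: deadlocked
Bisimilarity quotient blocks:
  B0 = {p0}
  B1 = {p1}
  B2 = {p2, q1}
  B3 = {q0}
p0 ∈ B0, q0 ∈ B3 → different blocks

NO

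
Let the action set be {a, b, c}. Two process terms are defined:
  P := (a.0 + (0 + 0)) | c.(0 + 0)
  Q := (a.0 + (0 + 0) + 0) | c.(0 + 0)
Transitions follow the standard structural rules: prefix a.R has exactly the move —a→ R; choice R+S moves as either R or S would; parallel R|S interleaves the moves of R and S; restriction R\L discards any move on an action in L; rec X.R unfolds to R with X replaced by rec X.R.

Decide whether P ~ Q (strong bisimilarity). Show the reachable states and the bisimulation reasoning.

LTS(P): 4 reachable states
  p0 = (a.0 + (0 + 0)) | c.(0 + 0) → =a=> p1, =c=> p2
  p1 = 0 | c.(0 + 0) → =c=> p3
  p2 = (a.0 + (0 + 0)) | (0 + 0) → =a=> p3
  p3 = 0 | (0 + 0) → ·
LTS(Q): 4 reachable states
  q0 = (a.0 + (0 + 0) + 0) | c.(0 + 0) → =a=> q1, =c=> q2
  q1 = 0 | c.(0 + 0) → =c=> q3
  q2 = (a.0 + (0 + 0) + 0) | (0 + 0) → =a=> q3
  q3 = 0 | (0 + 0) → ·
Bisimilarity quotient blocks:
  B0 = {p0, q0}
  B1 = {p2, q2}
  B2 = {p3, q3}
  B3 = {p1, q1}
p0 ∈ B0, q0 ∈ B0 → same block

YES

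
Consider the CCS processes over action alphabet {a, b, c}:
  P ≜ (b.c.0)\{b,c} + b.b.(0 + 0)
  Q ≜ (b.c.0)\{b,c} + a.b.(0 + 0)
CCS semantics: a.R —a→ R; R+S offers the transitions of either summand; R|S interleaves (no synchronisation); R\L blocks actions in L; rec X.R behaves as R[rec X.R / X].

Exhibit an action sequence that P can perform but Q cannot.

b

P's transition system — 3 states:
  p0 = (b.c.0)\{b,c} + b.b.(0 + 0) ⊢ -b-> p1
  p1 = b.(0 + 0) ⊢ -b-> p2
  p2 = 0 + 0 ⊢ (no moves)
Q's transition system — 3 states:
  q0 = (b.c.0)\{b,c} + a.b.(0 + 0) ⊢ -a-> q1
  q1 = b.(0 + 0) ⊢ -b-> q2
  q2 = 0 + 0 ⊢ (no moves)
Run σ = ⟨b⟩ on P: start {p0}
  [1] b ⇒ {p1}
  — P admits the full trace.
Run σ = ⟨b⟩ on Q: start {q0}
  [1] b ⇒ no successor for Q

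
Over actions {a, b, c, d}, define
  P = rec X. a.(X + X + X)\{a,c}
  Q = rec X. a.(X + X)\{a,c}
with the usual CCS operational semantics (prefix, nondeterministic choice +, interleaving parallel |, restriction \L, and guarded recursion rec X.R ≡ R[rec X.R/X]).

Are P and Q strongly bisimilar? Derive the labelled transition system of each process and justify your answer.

P's transition system — 2 states:
  p0 = rec X. a.(X + X + X)\{a,c} | --a--▸ p1
  p1 = ((rec X. a.(X + X + X)\{a,c}) + (rec X. a.(X + X + X)\{a,c}) + (rec X. a.(X + X + X)\{a,c}))\{a,c} | (no moves)
Q's transition system — 2 states:
  q0 = rec X. a.(X + X)\{a,c} | --a--▸ q1
  q1 = ((rec X. a.(X + X)\{a,c}) + (rec X. a.(X + X)\{a,c}))\{a,c} | (no moves)
Coarsest stable partition (strong bisimilarity classes):
  B0 = {p0, q0}
  B1 = {p1, q1}
p0 ∈ B0, q0 ∈ B0 → same block

bisimilar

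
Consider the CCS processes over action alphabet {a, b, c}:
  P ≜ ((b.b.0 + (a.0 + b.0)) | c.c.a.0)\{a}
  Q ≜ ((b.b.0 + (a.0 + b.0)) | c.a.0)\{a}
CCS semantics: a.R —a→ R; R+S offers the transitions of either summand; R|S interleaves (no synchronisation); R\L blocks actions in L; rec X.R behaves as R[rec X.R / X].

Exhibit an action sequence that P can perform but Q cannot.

Reachable graph of P (9 states):
  u0 = ((b.b.0 + (a.0 + b.0)) | c.c.a.0)\{a} | =b=> u1, =b=> u2, =c=> u3
  u1 = (0 | c.c.a.0)\{a} | =c=> u4
  u2 = (b.0 | c.c.a.0)\{a} | =b=> u1, =c=> u5
  u3 = ((b.b.0 + (a.0 + b.0)) | c.a.0)\{a} | =b=> u4, =b=> u5, =c=> u6
  u4 = (0 | c.a.0)\{a} | =c=> u7
  u5 = (b.0 | c.a.0)\{a} | =b=> u4, =c=> u8
  u6 = ((b.b.0 + (a.0 + b.0)) | a.0)\{a} | =b=> u7, =b=> u8
  u7 = (0 | a.0)\{a} | stopped
  u8 = (b.0 | a.0)\{a} | =b=> u7
Reachable graph of Q (6 states):
  v0 = ((b.b.0 + (a.0 + b.0)) | c.a.0)\{a} | =b=> v1, =b=> v2, =c=> v3
  v1 = (0 | c.a.0)\{a} | =c=> v4
  v2 = (b.0 | c.a.0)\{a} | =b=> v1, =c=> v5
  v3 = ((b.b.0 + (a.0 + b.0)) | a.0)\{a} | =b=> v4, =b=> v5
  v4 = (0 | a.0)\{a} | stopped
  v5 = (b.0 | a.0)\{a} | =b=> v4
Executing cc from P (initial set {u0}):
  after c @ step 1: {u3}
  after c @ step 2: {u6}
  ✓ P
Executing cc from Q (initial set {v0}):
  after c @ step 1: {v3}
  after c @ step 2: ∅ (Q stuck)

cc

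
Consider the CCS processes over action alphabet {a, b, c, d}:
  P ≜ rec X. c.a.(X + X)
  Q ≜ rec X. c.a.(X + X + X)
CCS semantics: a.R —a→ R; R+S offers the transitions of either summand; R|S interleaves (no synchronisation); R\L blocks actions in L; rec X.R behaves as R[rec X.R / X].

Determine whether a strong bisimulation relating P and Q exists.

LTS(P): 3 reachable states
  m0 = rec X. c.a.(X + X) | --c--▸ m1
  m1 = a.((rec X. c.a.(X + X)) + (rec X. c.a.(X + X))) | --a--▸ m2
  m2 = (rec X. c.a.(X + X)) + (rec X. c.a.(X + X)) | --c--▸ m1
LTS(Q): 3 reachable states
  n0 = rec X. c.a.(X + X + X) | --c--▸ n1
  n1 = a.((rec X. c.a.(X + X + X)) + (rec X. c.a.(X + X + X)) + (rec X. c.a.(X + X + X))) | --a--▸ n2
  n2 = (rec X. c.a.(X + X + X)) + (rec X. c.a.(X + X + X)) + (rec X. c.a.(X + X + X)) | --c--▸ n1
Partition-refinement fixed point:
  B0 = {m0, m2, n0, n2}
  B1 = {m1, n1}
m0 ∈ B0, n0 ∈ B0 → same block

YES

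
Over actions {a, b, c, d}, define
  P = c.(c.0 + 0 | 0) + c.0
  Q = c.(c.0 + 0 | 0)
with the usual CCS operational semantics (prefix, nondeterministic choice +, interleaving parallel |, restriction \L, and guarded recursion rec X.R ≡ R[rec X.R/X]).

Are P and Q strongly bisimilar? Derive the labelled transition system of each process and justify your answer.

not bisimilar

LTS(P): 3 reachable states
  u0 = c.(c.0 + 0 | 0) + c.0 ⊢ -c-> u1, -c-> u2
  u1 = 0 ⊢ (no moves)
  u2 = c.0 + 0 | 0 ⊢ -c-> u1
LTS(Q): 3 reachable states
  v0 = c.(c.0 + 0 | 0) ⊢ -c-> v1
  v1 = c.0 + 0 | 0 ⊢ -c-> v2
  v2 = 0 ⊢ (no moves)
Partition-refinement fixed point:
  B0 = {u0}
  B1 = {u2, v1}
  B2 = {u1, v2}
  B3 = {v0}
u0 ∈ B0, v0 ∈ B3 → different blocks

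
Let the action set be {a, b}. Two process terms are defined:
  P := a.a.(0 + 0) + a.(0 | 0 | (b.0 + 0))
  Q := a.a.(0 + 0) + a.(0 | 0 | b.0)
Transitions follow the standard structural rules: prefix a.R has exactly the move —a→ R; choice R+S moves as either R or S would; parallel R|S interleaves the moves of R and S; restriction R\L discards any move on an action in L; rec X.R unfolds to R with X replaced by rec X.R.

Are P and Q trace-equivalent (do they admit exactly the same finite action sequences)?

YES

P's transition system — 5 states:
  m0 = a.a.(0 + 0) + a.(0 | 0 | (b.0 + 0)) ⊢ =a=> m1, =a=> m2
  m1 = 0 | 0 | (b.0 + 0) ⊢ =b=> m3
  m2 = a.(0 + 0) ⊢ =a=> m4
  m3 = 0 | 0 | 0 ⊢ ·
  m4 = 0 + 0 ⊢ ·
Q's transition system — 5 states:
  n0 = a.a.(0 + 0) + a.(0 | 0 | b.0) ⊢ =a=> n1, =a=> n2
  n1 = 0 | 0 | b.0 ⊢ =b=> n3
  n2 = a.(0 + 0) ⊢ =a=> n4
  n3 = 0 | 0 | 0 ⊢ ·
  n4 = 0 + 0 ⊢ ·
Partition-refinement fixed point:
  B0 = {m0, n0}
  B1 = {m2, n2}
  B2 = {m3, m4, n3, n4}
  B3 = {m1, n1}
m0 ∈ B0, n0 ∈ B0 → same block
Bisimilar ⇒ trace-equivalent.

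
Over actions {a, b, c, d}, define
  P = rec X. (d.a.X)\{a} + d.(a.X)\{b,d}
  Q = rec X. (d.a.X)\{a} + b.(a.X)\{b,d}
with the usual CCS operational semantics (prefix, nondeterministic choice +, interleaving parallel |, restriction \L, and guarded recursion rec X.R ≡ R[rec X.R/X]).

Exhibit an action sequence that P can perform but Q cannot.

da

P's transition system — 4 states:
  m0 = rec X. (d.a.X)\{a} + d.(a.X)\{b,d} → —d→ m1, —d→ m2
  m1 = (a.(rec X. (d.a.X)\{a} + d.(a.X)\{b,d}))\{a} → deadlocked
  m2 = (a.(rec X. (d.a.X)\{a} + d.(a.X)\{b,d}))\{b,d} → —a→ m3
  m3 = (rec X. (d.a.X)\{a} + d.(a.X)\{b,d})\{b,d} → deadlocked
Q's transition system — 4 states:
  n0 = rec X. (d.a.X)\{a} + b.(a.X)\{b,d} → —b→ n1, —d→ n2
  n1 = (a.(rec X. (d.a.X)\{a} + b.(a.X)\{b,d}))\{b,d} → —a→ n3
  n2 = (a.(rec X. (d.a.X)\{a} + b.(a.X)\{b,d}))\{a} → deadlocked
  n3 = (rec X. (d.a.X)\{a} + b.(a.X)\{b,d})\{b,d} → deadlocked
Trace ⟨da⟩ through P, begin at {m0}:
  after d @ step 1: {m1, m2}
  after a @ step 2: {m3}
  P completes σ.
Trace ⟨da⟩ through Q, begin at {n0}:
  after d @ step 1: {n2}
  after a @ step 2: no successor for Q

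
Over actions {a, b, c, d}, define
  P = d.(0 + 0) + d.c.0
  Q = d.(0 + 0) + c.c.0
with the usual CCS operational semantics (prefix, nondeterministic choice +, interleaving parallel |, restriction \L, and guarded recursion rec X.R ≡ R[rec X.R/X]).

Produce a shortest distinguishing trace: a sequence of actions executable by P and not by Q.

P's transition system — 4 states:
  p0 = d.(0 + 0) + d.c.0 | —d→ p1, —d→ p2
  p1 = 0 + 0 | ∅
  p2 = c.0 | —c→ p3
  p3 = 0 | ∅
Q's transition system — 4 states:
  q0 = d.(0 + 0) + c.c.0 | —c→ q1, —d→ q2
  q1 = c.0 | —c→ q3
  q2 = 0 + 0 | ∅
  q3 = 0 | ∅
Trace ⟨dc⟩ through P, begin at {p0}:
  [1] d ⇒ {p1, p2}
  [2] c ⇒ {p3}
  — P admits the full trace.
Trace ⟨dc⟩ through Q, begin at {q0}:
  [1] d ⇒ {q2}
  [2] c ⇒ ∅  — Q cannot continue

dc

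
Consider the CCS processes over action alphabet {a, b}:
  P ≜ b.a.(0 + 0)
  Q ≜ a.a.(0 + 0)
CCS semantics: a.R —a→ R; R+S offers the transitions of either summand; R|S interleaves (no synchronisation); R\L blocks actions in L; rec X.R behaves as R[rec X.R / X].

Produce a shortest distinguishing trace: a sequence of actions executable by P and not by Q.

b

P's transition system — 3 states:
  s0 = b.a.(0 + 0) has moves —b→ s1
  s1 = a.(0 + 0) has moves —a→ s2
  s2 = 0 + 0 has moves ∅
Q's transition system — 3 states:
  t0 = a.a.(0 + 0) has moves —a→ t1
  t1 = a.(0 + 0) has moves —a→ t2
  t2 = 0 + 0 has moves ∅
Executing b from P (initial set {s0}):
  after b @ step 1: {s1}
  ✓ P
Executing b from Q (initial set {t0}):
  after b @ step 1: ∅  — Q cannot continue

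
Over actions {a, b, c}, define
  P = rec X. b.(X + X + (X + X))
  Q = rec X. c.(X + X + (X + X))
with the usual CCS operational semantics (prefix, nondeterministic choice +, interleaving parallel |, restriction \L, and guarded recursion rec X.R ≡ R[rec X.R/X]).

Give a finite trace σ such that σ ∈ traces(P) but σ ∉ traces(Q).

b

P's transition system — 2 states:
  s0 = rec X. b.(X + X + (X + X)) | --b--▸ s1
  s1 = (rec X. b.(X + X + (X + X))) + (rec X. b.(X + X + (X + X))) + ((rec X. b.(X + X + (X + X))) + (rec X. b.(X + X + (X + X)))) | --b--▸ s1
Q's transition system — 2 states:
  t0 = rec X. c.(X + X + (X + X)) | --c--▸ t1
  t1 = (rec X. c.(X + X + (X + X))) + (rec X. c.(X + X + (X + X))) + ((rec X. c.(X + X + (X + X))) + (rec X. c.(X + X + (X + X)))) | --c--▸ t1
Run σ = ⟨b⟩ on P: start {s0}
  after b @ step 1: {s1}
  — P admits the full trace.
Run σ = ⟨b⟩ on Q: start {t0}
  after b @ step 1: no successor for Q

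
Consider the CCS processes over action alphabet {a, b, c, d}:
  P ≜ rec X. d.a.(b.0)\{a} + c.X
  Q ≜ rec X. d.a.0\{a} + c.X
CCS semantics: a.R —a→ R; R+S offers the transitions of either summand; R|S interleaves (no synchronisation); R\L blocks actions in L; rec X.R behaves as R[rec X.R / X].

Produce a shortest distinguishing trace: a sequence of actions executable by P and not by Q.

dab

P's transition system — 4 states:
  m0 = rec X. d.a.(b.0)\{a} + c.X | —c→ m0, —d→ m1
  m1 = a.(b.0)\{a} | —a→ m2
  m2 = (b.0)\{a} | —b→ m3
  m3 = 0\{a} | deadlocked
Q's transition system — 3 states:
  n0 = rec X. d.a.0\{a} + c.X | —c→ n0, —d→ n1
  n1 = a.0\{a} | —a→ n2
  n2 = 0\{a} | deadlocked
Trace ⟨dab⟩ through P, begin at {m0}:
  [1] d ⇒ {m1}
  [2] a ⇒ {m2}
  [3] b ⇒ {m3}
  ✓ P
Trace ⟨dab⟩ through Q, begin at {n0}:
  [1] d ⇒ {n1}
  [2] a ⇒ {n2}
  [3] b ⇒ ∅  — Q cannot continue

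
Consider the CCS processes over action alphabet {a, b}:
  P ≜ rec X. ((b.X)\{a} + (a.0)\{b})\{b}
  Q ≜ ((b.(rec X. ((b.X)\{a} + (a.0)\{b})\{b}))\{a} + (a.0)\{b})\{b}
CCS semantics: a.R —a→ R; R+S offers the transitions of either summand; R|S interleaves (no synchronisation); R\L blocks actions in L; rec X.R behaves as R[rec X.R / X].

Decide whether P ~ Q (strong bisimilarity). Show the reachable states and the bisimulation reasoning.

YES

P's transition system — 2 states:
  p0 = rec X. ((b.X)\{a} + (a.0)\{b})\{b} → ··a··> p1
  p1 = 0\{b}\{b} → stopped
Q's transition system — 2 states:
  q0 = ((b.(rec X. ((b.X)\{a} + (a.0)\{b})\{b}))\{a} + (a.0)\{b})\{b} → ··a··> q1
  q1 = 0\{b}\{b} → stopped
Partition-refinement fixed point:
  B0 = {p0, q0}
  B1 = {p1, q1}
p0 ∈ B0, q0 ∈ B0 → same block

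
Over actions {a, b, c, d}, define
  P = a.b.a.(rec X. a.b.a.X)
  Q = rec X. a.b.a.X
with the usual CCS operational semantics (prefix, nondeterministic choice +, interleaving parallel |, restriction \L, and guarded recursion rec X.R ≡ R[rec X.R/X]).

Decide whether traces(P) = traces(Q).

YES

LTS(P): 4 reachable states
  u0 = a.b.a.(rec X. a.b.a.X) → —a→ u1
  u1 = b.a.(rec X. a.b.a.X) → —b→ u2
  u2 = a.(rec X. a.b.a.X) → —a→ u3
  u3 = rec X. a.b.a.X → —a→ u1
LTS(Q): 3 reachable states
  v0 = rec X. a.b.a.X → —a→ v1
  v1 = b.a.(rec X. a.b.a.X) → —b→ v2
  v2 = a.(rec X. a.b.a.X) → —a→ v0
Bisimilarity quotient blocks:
  B0 = {u0, u3, v0}
  B1 = {u1, v1}
  B2 = {u2, v2}
u0 ∈ B0, v0 ∈ B0 → same block
Bisimilar ⇒ trace-equivalent.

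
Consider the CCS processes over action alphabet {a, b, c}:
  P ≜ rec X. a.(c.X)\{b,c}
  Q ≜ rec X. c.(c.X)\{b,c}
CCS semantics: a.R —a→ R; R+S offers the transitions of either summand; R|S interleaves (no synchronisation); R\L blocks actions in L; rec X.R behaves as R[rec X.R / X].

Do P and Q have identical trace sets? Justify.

trace-distinct — witness ⟨a⟩

Reachable graph of P (2 states):
  s0 = rec X. a.(c.X)\{b,c} → =a=> s1
  s1 = (c.(rec X. a.(c.X)\{b,c}))\{b,c} → (no moves)
Reachable graph of Q (2 states):
  t0 = rec X. c.(c.X)\{b,c} → =c=> t1
  t1 = (c.(rec X. c.(c.X)\{b,c}))\{b,c} → (no moves)
Trace ⟨a⟩ through P, begin at {s0}:
  step 1 (a): {s1}
  — P admits the full trace.
Trace ⟨a⟩ through Q, begin at {t0}:
  step 1 (a): no successor for Q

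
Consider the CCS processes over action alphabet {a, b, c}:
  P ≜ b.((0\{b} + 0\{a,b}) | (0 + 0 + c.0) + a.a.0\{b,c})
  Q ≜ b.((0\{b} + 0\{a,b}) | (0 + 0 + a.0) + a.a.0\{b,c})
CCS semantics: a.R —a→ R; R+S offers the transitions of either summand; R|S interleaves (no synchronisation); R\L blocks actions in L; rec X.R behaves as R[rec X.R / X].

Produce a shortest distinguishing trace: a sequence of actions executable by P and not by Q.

bc

P's transition system — 5 states:
  m0 = b.((0\{b} + 0\{a,b}) | (0 + 0 + c.0) + a.a.0\{b,c}) has moves ··b··> m1
  m1 = (0\{b} + 0\{a,b}) | (0 + 0 + c.0) + a.a.0\{b,c} has moves ··a··> m2, ··c··> m3
  m2 = a.0\{b,c} has moves ··a··> m4
  m3 = (0\{b} + 0\{a,b}) | 0 has moves (no moves)
  m4 = 0\{b,c} has moves (no moves)
Q's transition system — 5 states:
  n0 = b.((0\{b} + 0\{a,b}) | (0 + 0 + a.0) + a.a.0\{b,c}) has moves ··b··> n1
  n1 = (0\{b} + 0\{a,b}) | (0 + 0 + a.0) + a.a.0\{b,c} has moves ··a··> n2, ··a··> n3
  n2 = (0\{b} + 0\{a,b}) | 0 has moves (no moves)
  n3 = a.0\{b,c} has moves ··a··> n4
  n4 = 0\{b,c} has moves (no moves)
Run σ = ⟨bc⟩ on P: start {m0}
  [1] b ⇒ {m1}
  [2] c ⇒ {m3}
  P completes σ.
Run σ = ⟨bc⟩ on Q: start {n0}
  [1] b ⇒ {n1}
  [2] c ⇒ ∅  — Q cannot continue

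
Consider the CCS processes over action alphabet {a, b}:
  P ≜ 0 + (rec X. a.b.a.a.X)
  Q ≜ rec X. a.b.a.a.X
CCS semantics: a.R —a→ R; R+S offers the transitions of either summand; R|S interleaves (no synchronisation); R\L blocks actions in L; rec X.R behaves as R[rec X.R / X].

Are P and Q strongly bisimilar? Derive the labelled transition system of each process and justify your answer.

bisimilar

LTS(P): 5 reachable states
  u0 = 0 + (rec X. a.b.a.a.X) → —a→ u1
  u1 = b.a.a.(rec X. a.b.a.a.X) → —b→ u2
  u2 = a.a.(rec X. a.b.a.a.X) → —a→ u3
  u3 = a.(rec X. a.b.a.a.X) → —a→ u4
  u4 = rec X. a.b.a.a.X → —a→ u1
LTS(Q): 4 reachable states
  v0 = rec X. a.b.a.a.X → —a→ v1
  v1 = b.a.a.(rec X. a.b.a.a.X) → —b→ v2
  v2 = a.a.(rec X. a.b.a.a.X) → —a→ v3
  v3 = a.(rec X. a.b.a.a.X) → —a→ v0
Partition-refinement fixed point:
  B0 = {u0, u4, v0}
  B1 = {u1, v1}
  B2 = {u2, v2}
  B3 = {u3, v3}
u0 ∈ B0, v0 ∈ B0 → same block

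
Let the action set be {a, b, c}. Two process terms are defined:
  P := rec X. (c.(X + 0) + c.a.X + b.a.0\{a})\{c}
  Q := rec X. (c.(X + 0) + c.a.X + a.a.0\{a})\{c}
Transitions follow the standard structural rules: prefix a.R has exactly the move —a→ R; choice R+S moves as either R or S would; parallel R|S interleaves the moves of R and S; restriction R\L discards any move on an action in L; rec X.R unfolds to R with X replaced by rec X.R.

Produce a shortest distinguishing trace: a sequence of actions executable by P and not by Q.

Reachable graph of P (3 states):
  p0 = rec X. (c.(X + 0) + c.a.X + b.a.0\{a})\{c} → --b--▸ p1
  p1 = (a.0\{a})\{c} → --a--▸ p2
  p2 = 0\{a}\{c} → ·
Reachable graph of Q (3 states):
  q0 = rec X. (c.(X + 0) + c.a.X + a.a.0\{a})\{c} → --a--▸ q1
  q1 = (a.0\{a})\{c} → --a--▸ q2
  q2 = 0\{a}\{c} → ·
Trace ⟨b⟩ through P, begin at {p0}:
  [1] b ⇒ {p1}
  — P admits the full trace.
Trace ⟨b⟩ through Q, begin at {q0}:
  [1] b ⇒ ∅  — Q cannot continue

b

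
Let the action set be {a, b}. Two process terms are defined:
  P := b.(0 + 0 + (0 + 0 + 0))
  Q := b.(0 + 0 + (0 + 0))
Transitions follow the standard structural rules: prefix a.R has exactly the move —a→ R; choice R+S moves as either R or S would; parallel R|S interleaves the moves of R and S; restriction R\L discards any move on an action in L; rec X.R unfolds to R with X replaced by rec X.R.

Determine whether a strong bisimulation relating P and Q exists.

P's transition system — 2 states:
  m0 = b.(0 + 0 + (0 + 0 + 0)) ⊢ ··b··> m1
  m1 = 0 + 0 + (0 + 0 + 0) ⊢ (no moves)
Q's transition system — 2 states:
  n0 = b.(0 + 0 + (0 + 0)) ⊢ ··b··> n1
  n1 = 0 + 0 + (0 + 0) ⊢ (no moves)
Coarsest stable partition (strong bisimilarity classes):
  B0 = {m0, n0}
  B1 = {m1, n1}
m0 ∈ B0, n0 ∈ B0 → same block

P ~ Q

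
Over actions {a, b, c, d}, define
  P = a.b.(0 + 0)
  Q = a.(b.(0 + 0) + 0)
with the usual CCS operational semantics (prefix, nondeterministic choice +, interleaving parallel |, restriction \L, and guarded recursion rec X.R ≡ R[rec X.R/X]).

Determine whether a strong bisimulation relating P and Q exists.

Reachable graph of P (3 states):
  p0 = a.b.(0 + 0) ⊢ —a→ p1
  p1 = b.(0 + 0) ⊢ —b→ p2
  p2 = 0 + 0 ⊢ deadlocked
Reachable graph of Q (3 states):
  q0 = a.(b.(0 + 0) + 0) ⊢ —a→ q1
  q1 = b.(0 + 0) + 0 ⊢ —b→ q2
  q2 = 0 + 0 ⊢ deadlocked
Partition-refinement fixed point:
  B0 = {p0, q0}
  B1 = {p1, q1}
  B2 = {p2, q2}
p0 ∈ B0, q0 ∈ B0 → same block

P ~ Q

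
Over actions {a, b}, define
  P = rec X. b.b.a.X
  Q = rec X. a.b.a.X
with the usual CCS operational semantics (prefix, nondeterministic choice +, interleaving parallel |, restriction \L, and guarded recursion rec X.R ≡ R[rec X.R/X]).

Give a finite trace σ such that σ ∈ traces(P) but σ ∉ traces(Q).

Reachable graph of P (3 states):
  p0 = rec X. b.b.a.X | —b→ p1
  p1 = b.a.(rec X. b.b.a.X) | —b→ p2
  p2 = a.(rec X. b.b.a.X) | —a→ p0
Reachable graph of Q (3 states):
  q0 = rec X. a.b.a.X | —a→ q1
  q1 = b.a.(rec X. a.b.a.X) | —b→ q2
  q2 = a.(rec X. a.b.a.X) | —a→ q0
Run σ = ⟨b⟩ on P: start {p0}
  [1] b ⇒ {p1}
  ✓ P
Run σ = ⟨b⟩ on Q: start {q0}
  [1] b ⇒ ∅ (Q stuck)

b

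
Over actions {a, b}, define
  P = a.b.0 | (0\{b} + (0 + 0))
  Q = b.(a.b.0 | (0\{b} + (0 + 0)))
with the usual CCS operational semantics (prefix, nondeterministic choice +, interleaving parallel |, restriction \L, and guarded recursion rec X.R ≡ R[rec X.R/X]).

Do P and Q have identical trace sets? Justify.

trace-distinct — witness ⟨a⟩

LTS(P): 3 reachable states
  u0 = a.b.0 | (0\{b} + (0 + 0)) ⊢ =a=> u1
  u1 = b.0 | (0\{b} + (0 + 0)) ⊢ =b=> u2
  u2 = 0 | (0\{b} + (0 + 0)) ⊢ deadlocked
LTS(Q): 4 reachable states
  v0 = b.(a.b.0 | (0\{b} + (0 + 0))) ⊢ =b=> v1
  v1 = a.b.0 | (0\{b} + (0 + 0)) ⊢ =a=> v2
  v2 = b.0 | (0\{b} + (0 + 0)) ⊢ =b=> v3
  v3 = 0 | (0\{b} + (0 + 0)) ⊢ deadlocked
Executing a from P (initial set {u0}):
  [1] a ⇒ {u1}
  — P admits the full trace.
Executing a from Q (initial set {v0}):
  [1] a ⇒ ∅ (Q stuck)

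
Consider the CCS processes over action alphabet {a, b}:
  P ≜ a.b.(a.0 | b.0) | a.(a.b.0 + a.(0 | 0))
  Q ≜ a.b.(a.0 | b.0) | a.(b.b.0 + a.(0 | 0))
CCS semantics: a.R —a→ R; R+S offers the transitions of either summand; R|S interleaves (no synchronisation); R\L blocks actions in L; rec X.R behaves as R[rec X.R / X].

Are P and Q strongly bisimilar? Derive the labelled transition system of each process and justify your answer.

NO

P's transition system — 30 states:
  m0 = a.b.(a.0 | b.0) | a.(a.b.0 + a.(0 | 0)) → =a=> m1, =a=> m2
  m1 = a.b.(a.0 | b.0) | (a.b.0 + a.(0 | 0)) → =a=> m3, =a=> m4, =a=> m5
  m2 = b.(a.0 | b.0) | a.(a.b.0 + a.(0 | 0)) → =a=> m5, =b=> m6
  m3 = a.b.(a.0 | b.0) | (0 | 0) → =a=> m7
  m4 = a.b.(a.0 | b.0) | b.0 → =a=> m8, =b=> m9
  m5 = b.(a.0 | b.0) | (a.b.0 + a.(0 | 0)) → =a=> m7, =a=> m8, =b=> m10
  m6 = a.0 | b.0 | a.(a.b.0 + a.(0 | 0)) → =a=> m10, =a=> m11, =b=> m12
  m7 = b.(a.0 | b.0) | (0 | 0) → =b=> m13
  m8 = b.(a.0 | b.0) | b.0 → =b=> m14, =b=> m15
  m9 = a.b.(a.0 | b.0) | 0 → =a=> m15
  m10 = a.0 | b.0 | (a.b.0 + a.(0 | 0)) → =a=> m13, =a=> m14, =a=> m16, =b=> m17
  m11 = 0 | b.0 | a.(a.b.0 + a.(0 | 0)) → =a=> m16, =b=> m18
  m12 = a.0 | 0 | a.(a.b.0 + a.(0 | 0)) → =a=> m17, =a=> m18
  m13 = a.0 | b.0 | (0 | 0) → =a=> m19, =b=> m20
  m14 = a.0 | b.0 | b.0 → =a=> m21, =b=> m22, =b=> m23
  m15 = b.(a.0 | b.0) | 0 → =b=> m23
  m16 = 0 | b.0 | (a.b.0 + a.(0 | 0)) → =a=> m19, =a=> m21, =b=> m24
  m17 = a.0 | 0 | (a.b.0 + a.(0 | 0)) → =a=> m20, =a=> m22, =a=> m24
  m18 = 0 | 0 | a.(a.b.0 + a.(0 | 0)) → =a=> m24
  m19 = 0 | b.0 | (0 | 0) → =b=> m25
  m20 = a.0 | 0 | (0 | 0) → =a=> m25
  m21 = 0 | b.0 | b.0 → =b=> m26, =b=> m27
  m22 = a.0 | 0 | b.0 → =a=> m26, =b=> m28
  m23 = a.0 | b.0 | 0 → =a=> m27, =b=> m28
  m24 = 0 | 0 | (a.b.0 + a.(0 | 0)) → =a=> m25, =a=> m26
  m25 = 0 | 0 | (0 | 0) → ·
  m26 = 0 | 0 | b.0 → =b=> m29
  m27 = 0 | b.0 | 0 → =b=> m29
  m28 = a.0 | 0 | 0 → =a=> m29
  m29 = 0 | 0 | 0 → ·
Q's transition system — 30 states:
  n0 = a.b.(a.0 | b.0) | a.(b.b.0 + a.(0 | 0)) → =a=> n1, =a=> n2
  n1 = a.b.(a.0 | b.0) | (b.b.0 + a.(0 | 0)) → =a=> n3, =a=> n4, =b=> n5
  n2 = b.(a.0 | b.0) | a.(b.b.0 + a.(0 | 0)) → =a=> n4, =b=> n6
  n3 = a.b.(a.0 | b.0) | (0 | 0) → =a=> n7
  n4 = b.(a.0 | b.0) | (b.b.0 + a.(0 | 0)) → =a=> n7, =b=> n8, =b=> n9
  n5 = a.b.(a.0 | b.0) | b.0 → =a=> n9, =b=> n10
  n6 = a.0 | b.0 | a.(b.b.0 + a.(0 | 0)) → =a=> n11, =a=> n8, =b=> n12
  n7 = b.(a.0 | b.0) | (0 | 0) → =b=> n13
  n8 = a.0 | b.0 | (b.b.0 + a.(0 | 0)) → =a=> n13, =a=> n14, =b=> n15, =b=> n16
  n9 = b.(a.0 | b.0) | b.0 → =b=> n16, =b=> n17
  n10 = a.b.(a.0 | b.0) | 0 → =a=> n17
  n11 = 0 | b.0 | a.(b.b.0 + a.(0 | 0)) → =a=> n14, =b=> n18
  n12 = a.0 | 0 | a.(b.b.0 + a.(0 | 0)) → =a=> n15, =a=> n18
  n13 = a.0 | b.0 | (0 | 0) → =a=> n19, =b=> n20
  n14 = 0 | b.0 | (b.b.0 + a.(0 | 0)) → =a=> n19, =b=> n21, =b=> n22
  n15 = a.0 | 0 | (b.b.0 + a.(0 | 0)) → =a=> n20, =a=> n21, =b=> n23
  n16 = a.0 | b.0 | b.0 → =a=> n22, =b=> n23, =b=> n24
  n17 = b.(a.0 | b.0) | 0 → =b=> n24
  n18 = 0 | 0 | a.(b.b.0 + a.(0 | 0)) → =a=> n21
  n19 = 0 | b.0 | (0 | 0) → =b=> n25
  n20 = a.0 | 0 | (0 | 0) → =a=> n25
  n21 = 0 | 0 | (b.b.0 + a.(0 | 0)) → =a=> n25, =b=> n26
  n22 = 0 | b.0 | b.0 → =b=> n26, =b=> n27
  n23 = a.0 | 0 | b.0 → =a=> n26, =b=> n28
  n24 = a.0 | b.0 | 0 → =a=> n27, =b=> n28
  n25 = 0 | 0 | (0 | 0) → ·
  n26 = 0 | 0 | b.0 → =b=> n29
  n27 = 0 | b.0 | 0 → =b=> n29
  n28 = a.0 | 0 | 0 → =a=> n29
  n29 = 0 | 0 | 0 → ·
Coarsest stable partition (strong bisimilarity classes):
  B0 = {m0}
  B1 = {m1}
  B2 = {m4, n5}
  B3 = {m8, n9}
  B4 = {m14, n16}
  B5 = {m13, m22, m23, n13, n23, n24}
  B6 = {m19, m26, m27, n19, n26, n27}
  B7 = {m25, m29, n25, n29}
  B8 = {m20, m28, n20, n28}
  B9 = {m21, n22}
  B10 = {m15, m7, n17, n7}
  B11 = {m3, m9, n10, n3}
  B12 = {m5}
  B13 = {m10}
  B14 = {m17}
  B15 = {m24}
  B16 = {m16}
  B17 = {m2}
  B18 = {m6}
  B19 = {m11}
  B20 = {m18}
  B21 = {m12}
  B22 = {n0}
  B23 = {n2}
  B24 = {n6}
  B25 = {n11}
  B26 = {n18}
  B27 = {n21}
  B28 = {n14}
  B29 = {n12}
  B30 = {n15}
  B31 = {n8}
  B32 = {n4}
  B33 = {n1}
m0 ∈ B0, n0 ∈ B22 → different blocks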